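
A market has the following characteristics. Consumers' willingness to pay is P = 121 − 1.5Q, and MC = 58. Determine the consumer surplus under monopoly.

CS = 330.75

A monopolist chooses Q where MR = MC. MR = 121 − 3Q; setting this equal to 58 gives Q = 21 and P = 89.5.
CS = ½·(121 − 89.5)·21 = 330.75.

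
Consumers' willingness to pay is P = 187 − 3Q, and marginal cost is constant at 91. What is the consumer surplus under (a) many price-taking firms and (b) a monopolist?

Competition: CS = 1536; Monopoly: CS = 384

Perfect competition: P = MC = 91, so 187 − 3Q = 91 and Q = 32.
CS = ½·(187 − 91)·32 = 1536.
A monopolist chooses Q where MR = MC. MR = 187 − 6Q; setting this equal to 91 gives Q = 16 and P = 139.
CS = ½·(187 − 139)·16 = 384.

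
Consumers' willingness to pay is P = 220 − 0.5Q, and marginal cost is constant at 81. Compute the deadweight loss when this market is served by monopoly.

DWL = 4830.25

Perfect competition: P = MC = 81, so 220 − 0.5Q = 81 and Q = 278.
A monopolist chooses Q where MR = MC. MR = 220 − Q; setting this equal to 81 gives Q = 139 and P = 150.5.
DWL is the triangle between Q = 139 and Q = 278: ½·(278 − 139)·(150.5 − 81) = 4830.25.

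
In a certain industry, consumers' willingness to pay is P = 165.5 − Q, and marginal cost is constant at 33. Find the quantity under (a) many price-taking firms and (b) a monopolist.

Competition: Q = 132.5; Monopoly: Q = 66.25

Under competition P = MC = 33, so Q = (165.5 − 33)/1 = 132.5.
Monopoly sets MR = MC: 165.5 − 2Q = 33 ⇒ Q = 66.25, P = 165.5 − 66.25 = 99.25.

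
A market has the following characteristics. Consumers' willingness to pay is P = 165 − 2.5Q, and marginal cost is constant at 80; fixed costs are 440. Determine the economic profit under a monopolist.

Profit = 282.5

The monopolist equates marginal revenue to marginal cost: 165 − 5Q = 80, so Q = 17. From demand, P = 122.5.
Profit = (122.5 − 80)·17 − 440 = 282.5.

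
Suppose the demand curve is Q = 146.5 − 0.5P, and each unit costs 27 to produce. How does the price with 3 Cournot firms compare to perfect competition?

Cournot: P = 93.5; Competition: P = 27

Inverting demand: P = 293 − 2Q.
In a 3-firm Cournot equilibrium, symmetry and the first-order condition give q = (293 − 27)/(8) = 33.25. So Q = 99.75 and P = 93.5.
Perfect competition: P = MC = 27, so 293 − 2Q = 27 and Q = 133.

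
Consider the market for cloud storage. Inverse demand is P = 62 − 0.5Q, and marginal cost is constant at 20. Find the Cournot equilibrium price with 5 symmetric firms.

P = 27

With 5 symmetric Cournot firms, each firm's FOC gives 62 − 3q = 20, so q = 14, Q = 5·14 = 70, and P = 27.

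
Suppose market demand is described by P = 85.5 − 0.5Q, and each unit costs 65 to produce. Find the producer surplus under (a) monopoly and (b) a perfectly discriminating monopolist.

The monopolist equates marginal revenue to marginal cost: 85.5 − Q = 65, so Q = 20.5. From demand, P = 75.25.
PS = (75.25 − 65)·20.5 = 210.125.
A perfectly discriminating monopolist sells every unit with P(Q) ≥ MC(Q), so output equals the competitive quantity Q = 41. Each buyer pays their reservation price, so CS = 0 and the firm captures all surplus.
PS = ½·(85.5 − 65)·41 = 420.25.

Monopoly: PS = 210.125; Perfect PD: PS = 420.25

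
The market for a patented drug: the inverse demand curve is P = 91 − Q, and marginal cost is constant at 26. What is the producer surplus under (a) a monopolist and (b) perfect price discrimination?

A monopolist chooses Q where MR = MC. MR = 91 − 2Q; setting this equal to 26 gives Q = 32.5 and P = 58.5.
PS = (58.5 − 26)·32.5 = 1056.25.
Under first-degree price discrimination the firm charges each unit its demand price and produces up to where P = MC, i.e. Q = 65. Consumer surplus is zero; producer surplus equals total surplus.
PS = ½·(91 − 26)·65 = 2112.5.

Monopoly: PS = 1056.25; Perfect PD: PS = 2112.5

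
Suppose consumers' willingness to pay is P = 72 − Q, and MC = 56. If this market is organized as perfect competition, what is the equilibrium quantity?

Q = 16

Competitive firms price at marginal cost: P = 56, giving Q = 16.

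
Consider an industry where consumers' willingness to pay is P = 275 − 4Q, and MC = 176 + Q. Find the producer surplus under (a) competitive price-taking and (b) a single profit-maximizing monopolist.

Competition: PS = 196.02; Monopoly: PS = 544.5

Competitive equilibrium sets price equal to marginal cost: 275 − 4Q = 176 + Q, so Q = 19.8 and P = 195.8.
PS = P·Q − VC(Q) = 195.8·19.8 − (176·19.8 + ½·1·19.8²) = 196.02.
Monopoly sets MR = MC: 275 − 8Q = 176 + Q ⇒ Q = 11, P = 275 − 4·11 = 231.
PS = P·Q − VC(Q) = 231·11 − (176·11 + ½·1·11²) = 544.5.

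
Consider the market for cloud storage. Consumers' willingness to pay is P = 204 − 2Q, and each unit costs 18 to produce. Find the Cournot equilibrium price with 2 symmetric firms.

With 2 symmetric Cournot firms, each firm's FOC gives 204 − 6q = 18, so q = 31, Q = 2·31 = 62, and P = 80.

P = 80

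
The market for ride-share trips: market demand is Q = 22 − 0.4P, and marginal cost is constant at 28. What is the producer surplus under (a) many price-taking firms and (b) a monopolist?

Inverting demand: P = 55 − 2.5Q.
Competitive firms price at marginal cost: P = 28, giving Q = 10.8.
PS = (28 − 28)·10.8 = 0.
The monopolist equates marginal revenue to marginal cost: 55 − 5Q = 28, so Q = 5.4. From demand, P = 41.5.
PS = (41.5 − 28)·5.4 = 72.9.

Competition: PS = 0; Monopoly: PS = 72.9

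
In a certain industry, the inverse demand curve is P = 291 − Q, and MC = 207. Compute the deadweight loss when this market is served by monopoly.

Perfect competition: P = MC = 207, so 291 − Q = 207 and Q = 84.
The monopolist equates marginal revenue to marginal cost: 291 − 2Q = 207, so Q = 42. From demand, P = 249.
DWL is the triangle between Q = 42 and Q = 84: ½·(84 − 42)·(249 − 207) = 882.

DWL = 882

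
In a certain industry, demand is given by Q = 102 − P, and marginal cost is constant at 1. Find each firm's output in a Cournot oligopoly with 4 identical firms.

q_i = 20.2

Inverting demand: P = 102 − Q.
With 4 symmetric Cournot firms, each firm's FOC gives 102 − 5q = 1, so q = 20.2, Q = 4·20.2 = 80.8, and P = 21.2.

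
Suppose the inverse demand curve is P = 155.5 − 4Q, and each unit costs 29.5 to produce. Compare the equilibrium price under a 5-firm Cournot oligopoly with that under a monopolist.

Cournot: P = 50.5; Monopoly: P = 92.5

In a 5-firm Cournot equilibrium, symmetry and the first-order condition give q = (155.5 − 29.5)/(24) = 5.25. So Q = 26.25 and P = 50.5.
Monopoly sets MR = MC: 155.5 − 8Q = 29.5 ⇒ Q = 15.75, P = 155.5 − 4·15.75 = 92.5.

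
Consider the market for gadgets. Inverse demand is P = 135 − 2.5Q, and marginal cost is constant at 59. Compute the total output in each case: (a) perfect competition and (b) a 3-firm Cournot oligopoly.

Competition: Q = 30.4; Cournot: Q = 22.8

Perfect competition: P = MC = 59, so 135 − 2.5Q = 59 and Q = 30.4.
Cournot with 3 identical firms: the symmetric best-response condition is 135 − 10q = 59. Each firm produces q = 7.6, total output Q = 22.8, price P = 78.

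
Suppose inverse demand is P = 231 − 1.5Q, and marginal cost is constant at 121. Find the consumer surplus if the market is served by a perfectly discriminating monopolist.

CS = 0

A perfectly discriminating monopolist sells every unit with P(Q) ≥ MC(Q), so output equals the competitive quantity Q = 220/3. Each buyer pays their reservation price, so CS = 0 and the firm captures all surplus.
CS = 0.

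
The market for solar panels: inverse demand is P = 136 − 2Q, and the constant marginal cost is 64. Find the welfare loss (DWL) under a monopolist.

Under competition P = MC = 64, so Q = (136 − 64)/2 = 36.
A monopolist chooses Q where MR = MC. MR = 136 − 4Q; setting this equal to 64 gives Q = 18 and P = 100.
DWL is the triangle between Q = 18 and Q = 36: ½·(36 − 18)·(100 − 64) = 324.

DWL = 324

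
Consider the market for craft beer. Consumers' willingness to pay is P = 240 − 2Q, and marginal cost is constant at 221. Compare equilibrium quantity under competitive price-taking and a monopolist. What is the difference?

Under competition P = MC = 221, so Q = (240 − 221)/2 = 9.5.
The monopolist equates marginal revenue to marginal cost: 240 − 4Q = 221, so Q = 4.75. From demand, P = 230.5.
Change in equilibrium quantity: 4.75 − 9.5 = −4.75.

Q falls by 4.75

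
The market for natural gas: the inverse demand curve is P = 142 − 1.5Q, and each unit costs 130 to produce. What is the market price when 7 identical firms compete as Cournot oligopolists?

With 7 symmetric Cournot firms, each firm's FOC gives 142 − 12q = 130, so q = 1, Q = 7·1 = 7, and P = 131.5.

P = 131.5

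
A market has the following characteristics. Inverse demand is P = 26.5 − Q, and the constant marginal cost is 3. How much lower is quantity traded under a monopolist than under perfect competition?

Quantity traded falls by 11.75

Competitive firms price at marginal cost: P = 3, giving Q = 23.5.
The monopolist equates marginal revenue to marginal cost: 26.5 − 2Q = 3, so Q = 11.75. From demand, P = 14.75.
Change in quantity traded: 11.75 − 23.5 = −11.75.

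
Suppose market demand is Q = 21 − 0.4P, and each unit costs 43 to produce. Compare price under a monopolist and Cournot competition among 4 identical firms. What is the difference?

P falls by 2.85

Inverting demand: P = 52.5 − 2.5Q.
Monopoly sets MR = MC: 52.5 − 5Q = 43 ⇒ Q = 1.9, P = 52.5 − 2.5·1.9 = 47.75.
Cournot with 4 identical firms: the symmetric best-response condition is 52.5 − 12.5q = 43. Each firm produces q = 0.76, total output Q = 3.04, price P = 44.9.
Change in price: 44.9 − 47.75 = −2.85.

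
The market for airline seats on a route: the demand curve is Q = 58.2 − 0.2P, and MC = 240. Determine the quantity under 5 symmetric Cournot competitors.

Inverting demand: P = 291 − 5Q.
With 5 symmetric Cournot firms, each firm's FOC gives 291 − 30q = 240, so q = 1.7, Q = 5·1.7 = 8.5, and P = 248.5.

Q = 8.5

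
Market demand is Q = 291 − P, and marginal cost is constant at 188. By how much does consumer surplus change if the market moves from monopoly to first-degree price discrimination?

Consumer surplus falls by 1326.125

Inverting demand: P = 291 − Q.
The monopolist equates marginal revenue to marginal cost: 291 − 2Q = 188, so Q = 51.5. From demand, P = 239.5.
CS = ½·(291 − 239.5)·51.5 = 1326.125.
Under first-degree price discrimination the firm charges each unit its demand price and produces up to where P = MC, i.e. Q = 103. Consumer surplus is zero; producer surplus equals total surplus.
CS = 0.
Change in consumer surplus: 0 − 1326.125 = −1326.125.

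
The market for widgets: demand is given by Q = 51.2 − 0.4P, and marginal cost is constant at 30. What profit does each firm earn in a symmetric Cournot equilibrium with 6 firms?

Inverting demand: P = 128 − 2.5Q.
With 6 symmetric Cournot firms, each firm's FOC gives 128 − 17.5q = 30, so q = 5.6, Q = 6·5.6 = 33.6, and P = 44.
Each firm's profit = (44 − 30)·5.6 = 78.4.

π_i = 78.4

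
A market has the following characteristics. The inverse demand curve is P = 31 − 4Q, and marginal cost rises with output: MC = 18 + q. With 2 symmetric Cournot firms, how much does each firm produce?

Cournot with 2 identical firms: the symmetric best-response condition is 31 − 12q = 18 + q. Each firm produces q = 1, total output Q = 2, price P = 23.

q_i = 1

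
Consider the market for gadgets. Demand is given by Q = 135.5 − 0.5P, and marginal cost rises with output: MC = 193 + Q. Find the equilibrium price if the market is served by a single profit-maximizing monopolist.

P = 239.8

Inverting demand: P = 271 − 2Q.
A monopolist chooses Q where MR = MC. MR = 271 − 4Q; setting this equal to 193 + Q gives Q = 15.6 and P = 239.8.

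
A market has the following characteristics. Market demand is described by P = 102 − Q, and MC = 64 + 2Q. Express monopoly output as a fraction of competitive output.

Q_m/Q_c = 0.75

A monopolist chooses Q where MR = MC. MR = 102 − 2Q; setting this equal to 64 + 2Q gives Q = 9.5 and P = 92.5.
Competitive equilibrium sets price equal to marginal cost: 102 − Q = 64 + 2Q, so Q = 38/3 and P = 268/3.
Ratio Q_m/Q_c = 9.5/(38/3) = 0.75.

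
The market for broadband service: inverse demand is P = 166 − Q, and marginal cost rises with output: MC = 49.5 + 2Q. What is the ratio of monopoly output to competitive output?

Q_m/Q_c = 0.75

The monopolist equates marginal revenue to marginal cost: 166 − 2Q = 49.5 + 2Q, so Q = 29.125. From demand, P = 136.875.
Under competition P = MC: 166 − Q = 49.5 + 2Q ⇒ Q = 233/6, P = 763/6.
Ratio Q_m/Q_c = 29.125/(233/6) = 0.75.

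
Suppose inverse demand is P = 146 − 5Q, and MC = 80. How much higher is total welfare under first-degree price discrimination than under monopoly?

A monopolist chooses Q where MR = MC. MR = 146 − 10Q; setting this equal to 80 gives Q = 6.6 and P = 113.
CS = ½·(146 − 113)·6.6 = 108.9; PS = (113 − 80)·6.6 = 217.8; TS = 326.7.
A perfectly discriminating monopolist sells every unit with P(Q) ≥ MC(Q), so output equals the competitive quantity Q = 13.2. Each buyer pays their reservation price, so CS = 0 and the firm captures all surplus.
TS = 435.6 (equal to competitive TS).
Change in total welfare: 435.6 − 326.7 = 108.9.

Total welfare rises by 108.9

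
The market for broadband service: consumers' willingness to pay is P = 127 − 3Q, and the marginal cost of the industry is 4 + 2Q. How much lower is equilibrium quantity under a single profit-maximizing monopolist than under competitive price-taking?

Under competition P = MC: 127 − 3Q = 4 + 2Q ⇒ Q = 24.6, P = 53.2.
A monopolist chooses Q where MR = MC. MR = 127 − 6Q; setting this equal to 4 + 2Q gives Q = 15.375 and P = 80.875.
Change in equilibrium quantity: 15.375 − 24.6 = −9.225.

Equilibrium quantity falls by 9.225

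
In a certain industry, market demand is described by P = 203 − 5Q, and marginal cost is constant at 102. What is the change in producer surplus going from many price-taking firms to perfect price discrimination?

Competitive firms price at marginal cost: P = 102, giving Q = 20.2.
PS = (102 − 102)·20.2 = 0.
Under first-degree price discrimination the firm charges each unit its demand price and produces up to where P = MC, i.e. Q = 20.2. Consumer surplus is zero; producer surplus equals total surplus.
PS = ½·(203 − 102)·20.2 = 1020.1.
Change in producer surplus: 1020.1 − 0 = 1020.1.

Producer surplus rises by 1020.1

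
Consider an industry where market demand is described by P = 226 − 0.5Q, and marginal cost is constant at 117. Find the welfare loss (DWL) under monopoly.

Perfect competition: P = MC = 117, so 226 − 0.5Q = 117 and Q = 218.
The monopolist equates marginal revenue to marginal cost: 226 − Q = 117, so Q = 109. From demand, P = 171.5.
DWL is the triangle between Q = 109 and Q = 218: ½·(218 − 109)·(171.5 − 117) = 2970.25.

DWL = 2970.25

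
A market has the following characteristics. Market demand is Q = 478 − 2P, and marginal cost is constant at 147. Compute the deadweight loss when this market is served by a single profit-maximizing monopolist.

Inverting demand: P = 239 − 0.5Q.
Perfect competition: P = MC = 147, so 239 − 0.5Q = 147 and Q = 184.
The monopolist equates marginal revenue to marginal cost: 239 − Q = 147, so Q = 92. From demand, P = 193.
DWL is the triangle between Q = 92 and Q = 184: ½·(184 − 92)·(193 − 147) = 2116.

DWL = 2116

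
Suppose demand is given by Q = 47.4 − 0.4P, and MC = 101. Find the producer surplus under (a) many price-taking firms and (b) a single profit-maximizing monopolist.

Competition: PS = 0; Monopoly: PS = 30.625

Inverting demand: P = 118.5 − 2.5Q.
Perfect competition: P = MC = 101, so 118.5 − 2.5Q = 101 and Q = 7.
PS = (101 − 101)·7 = 0.
Monopoly sets MR = MC: 118.5 − 5Q = 101 ⇒ Q = 3.5, P = 118.5 − 2.5·3.5 = 109.75.
PS = (109.75 − 101)·3.5 = 30.625.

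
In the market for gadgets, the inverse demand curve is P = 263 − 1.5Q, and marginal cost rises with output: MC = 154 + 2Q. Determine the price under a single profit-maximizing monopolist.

Monopoly sets MR = MC: 263 − 3Q = 154 + 2Q ⇒ Q = 21.8, P = 263 − 1.5·21.8 = 230.3.

P = 230.3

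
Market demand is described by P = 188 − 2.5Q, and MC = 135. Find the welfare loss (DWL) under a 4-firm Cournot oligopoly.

Under competition P = MC = 135, so Q = (188 − 135)/2.5 = 21.2.
With 4 symmetric Cournot firms, each firm's FOC gives 188 − 12.5q = 135, so q = 4.24, Q = 4·4.24 = 16.96, and P = 145.6.
DWL is the triangle between Q = 16.96 and Q = 21.2: ½·(21.2 − 16.96)·(145.6 − 135) = 22.472.

DWL = 22.472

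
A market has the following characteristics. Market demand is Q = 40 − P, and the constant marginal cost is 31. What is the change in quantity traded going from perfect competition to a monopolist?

Inverting demand: P = 40 − Q.
Under competition P = MC = 31, so Q = (40 − 31)/1 = 9.
Monopoly sets MR = MC: 40 − 2Q = 31 ⇒ Q = 4.5, P = 40 − 4.5 = 35.5.
Change in quantity traded: 4.5 − 9 = −4.5.

Quantity traded falls by 4.5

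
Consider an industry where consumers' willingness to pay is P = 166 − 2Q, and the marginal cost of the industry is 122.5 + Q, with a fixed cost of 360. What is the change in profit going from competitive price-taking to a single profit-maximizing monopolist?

π rises by 84.1

Under competition P = MC: 166 − 2Q = 122.5 + Q ⇒ Q = 14.5, P = 137.
Profit = 137·14.5 − (122.5·14.5 + ½·1·14.5²) − 360 = −254.875.
The monopolist equates marginal revenue to marginal cost: 166 − 4Q = 122.5 + Q, so Q = 8.7. From demand, P = 148.6.
Profit = 148.6·8.7 − (122.5·8.7 + ½·1·8.7²) − 360 = −170.775.
Change in profit: −170.775 − −254.875 = 84.1.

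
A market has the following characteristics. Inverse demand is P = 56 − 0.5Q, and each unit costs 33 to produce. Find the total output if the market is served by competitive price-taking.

Competitive firms price at marginal cost: P = 33, giving Q = 46.

Q = 46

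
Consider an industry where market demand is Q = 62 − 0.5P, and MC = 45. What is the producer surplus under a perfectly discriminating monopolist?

Inverting demand: P = 124 − 2Q.
With perfect price discrimination, output is the efficient level Q = 39.5 (where demand meets MC), but every buyer pays their willingness to pay: CS = 0 and PS = total surplus.
PS = ½·(124 − 45)·39.5 = 1560.25.

PS = 1560.25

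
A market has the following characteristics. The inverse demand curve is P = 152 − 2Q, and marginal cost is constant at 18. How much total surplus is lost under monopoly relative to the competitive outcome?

DWL = 1122.25

Perfect competition: P = MC = 18, so 152 − 2Q = 18 and Q = 67.
The monopolist equates marginal revenue to marginal cost: 152 − 4Q = 18, so Q = 33.5. From demand, P = 85.
DWL is the triangle between Q = 33.5 and Q = 67: ½·(67 − 33.5)·(85 − 18) = 1122.25.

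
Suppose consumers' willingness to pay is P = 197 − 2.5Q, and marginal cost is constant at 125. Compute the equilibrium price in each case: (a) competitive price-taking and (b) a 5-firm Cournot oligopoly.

Perfect competition: P = MC = 125, so 197 − 2.5Q = 125 and Q = 28.8.
In a 5-firm Cournot equilibrium, symmetry and the first-order condition give q = (197 − 125)/(15) = 4.8. So Q = 24 and P = 137.

Competition: P = 125; Cournot: P = 137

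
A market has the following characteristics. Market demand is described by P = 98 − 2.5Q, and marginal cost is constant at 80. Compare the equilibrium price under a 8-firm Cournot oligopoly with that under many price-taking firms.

With 8 symmetric Cournot firms, each firm's FOC gives 98 − 22.5q = 80, so q = 0.8, Q = 8·0.8 = 6.4, and P = 82.
Perfect competition: P = MC = 80, so 98 − 2.5Q = 80 and Q = 7.2.

Cournot: P = 82; Competition: P = 80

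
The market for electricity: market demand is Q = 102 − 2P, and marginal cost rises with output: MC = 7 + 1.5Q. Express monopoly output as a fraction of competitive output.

Q_m/Q_c = 0.8

Inverting demand: P = 51 − 0.5Q.
Monopoly sets MR = MC: 51 − Q = 7 + 1.5Q ⇒ Q = 17.6, P = 51 − 0.5·17.6 = 42.2.
Under competition P = MC: 51 − 0.5Q = 7 + 1.5Q ⇒ Q = 22, P = 40.
Ratio Q_m/Q_c = 17.6/22 = 0.8.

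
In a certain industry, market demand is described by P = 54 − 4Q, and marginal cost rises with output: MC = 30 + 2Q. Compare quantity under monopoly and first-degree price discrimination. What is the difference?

A monopolist chooses Q where MR = MC. MR = 54 − 8Q; setting this equal to 30 + 2Q gives Q = 2.4 and P = 44.4.
With perfect price discrimination, output is the efficient level Q = 4 (where demand meets MC), but every buyer pays their willingness to pay: CS = 0 and PS = total surplus.
Change in quantity: 4 − 2.4 = 1.6.

Q rises by 1.6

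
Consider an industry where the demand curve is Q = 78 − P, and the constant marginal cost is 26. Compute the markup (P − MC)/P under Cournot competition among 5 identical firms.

Lerner index = 0.25

Inverting demand: P = 78 − Q.
In a 5-firm Cournot equilibrium, symmetry and the first-order condition give q = (78 − 26)/(6) = 26/3. So Q = 130/3 and P = 104/3.
Lerner index = (P − MC)/P = (104/3 − 26)/(104/3) = 0.25.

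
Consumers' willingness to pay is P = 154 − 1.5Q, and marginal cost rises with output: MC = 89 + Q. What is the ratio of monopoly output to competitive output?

Q_m/Q_c = 0.625

A monopolist chooses Q where MR = MC. MR = 154 − 3Q; setting this equal to 89 + Q gives Q = 16.25 and P = 129.625.
Under competition P = MC: 154 − 1.5Q = 89 + Q ⇒ Q = 26, P = 115.
Ratio Q_m/Q_c = 16.25/26 = 0.625.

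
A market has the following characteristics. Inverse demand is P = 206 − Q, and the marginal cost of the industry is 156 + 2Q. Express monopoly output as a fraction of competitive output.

The monopolist equates marginal revenue to marginal cost: 206 − 2Q = 156 + 2Q, so Q = 12.5. From demand, P = 193.5.
Competitive equilibrium sets price equal to marginal cost: 206 − Q = 156 + 2Q, so Q = 50/3 and P = 568/3.
Ratio Q_m/Q_c = 12.5/(50/3) = 0.75.

Q_m/Q_c = 0.75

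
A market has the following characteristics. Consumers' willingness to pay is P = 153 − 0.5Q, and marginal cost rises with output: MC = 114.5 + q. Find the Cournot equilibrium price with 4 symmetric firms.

Cournot with 4 identical firms: the symmetric best-response condition is 153 − 2.5q = 114.5 + q. Each firm produces q = 11, total output Q = 44, price P = 131.

P = 131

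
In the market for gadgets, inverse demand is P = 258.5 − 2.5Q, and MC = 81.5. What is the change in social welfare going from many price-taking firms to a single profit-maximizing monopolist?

TS falls by 1566.45

Competitive firms price at marginal cost: P = 81.5, giving Q = 70.8.
CS = ½·(258.5 − 81.5)·70.8 = 6265.8; PS = (81.5 − 81.5)·70.8 = 0; TS = 6265.8.
Monopoly sets MR = MC: 258.5 − 5Q = 81.5 ⇒ Q = 35.4, P = 258.5 − 2.5·35.4 = 170.
CS = ½·(258.5 − 170)·35.4 = 1566.45; PS = (170 − 81.5)·35.4 = 3132.9; TS = 4699.35.
Change in social welfare: 4699.35 − 6265.8 = −1566.45.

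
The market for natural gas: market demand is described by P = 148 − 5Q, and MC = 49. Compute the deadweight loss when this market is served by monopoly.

DWL = 245.025

Perfect competition: P = MC = 49, so 148 − 5Q = 49 and Q = 19.8.
A monopolist chooses Q where MR = MC. MR = 148 − 10Q; setting this equal to 49 gives Q = 9.9 and P = 98.5.
DWL is the triangle between Q = 9.9 and Q = 19.8: ½·(19.8 − 9.9)·(98.5 − 49) = 245.025.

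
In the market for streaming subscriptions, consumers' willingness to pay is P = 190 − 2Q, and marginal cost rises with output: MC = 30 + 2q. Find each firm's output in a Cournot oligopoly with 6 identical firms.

In a 6-firm Cournot equilibrium, symmetry and the first-order condition give q = (190 − 30)/(16) = 10. So Q = 60 and P = 70.

q_i = 10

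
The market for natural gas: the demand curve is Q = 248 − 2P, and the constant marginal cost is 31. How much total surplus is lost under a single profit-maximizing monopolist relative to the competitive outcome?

Inverting demand: P = 124 − 0.5Q.
Competitive firms price at marginal cost: P = 31, giving Q = 186.
The monopolist equates marginal revenue to marginal cost: 124 − Q = 31, so Q = 93. From demand, P = 77.5.
DWL is the triangle between Q = 93 and Q = 186: ½·(186 − 93)·(77.5 − 31) = 2162.25.

DWL = 2162.25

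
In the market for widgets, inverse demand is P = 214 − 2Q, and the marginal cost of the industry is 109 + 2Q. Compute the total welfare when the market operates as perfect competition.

Competitive equilibrium sets price equal to marginal cost: 214 − 2Q = 109 + 2Q, so Q = 26.25 and P = 161.5.
CS = ½·(214 − 161.5)·26.25 = 11025/16; PS = (161.5·26.25 − 109·26.25 − ½·2·26.25²) = 11025/16; TS = 1378.125.

TS = 1378.125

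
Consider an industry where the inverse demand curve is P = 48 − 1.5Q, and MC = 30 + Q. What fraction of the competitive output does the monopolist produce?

A monopolist chooses Q where MR = MC. MR = 48 − 3Q; setting this equal to 30 + Q gives Q = 4.5 and P = 41.25.
Competitive equilibrium sets price equal to marginal cost: 48 − 1.5Q = 30 + Q, so Q = 7.2 and P = 37.2.
Ratio Q_m/Q_c = 4.5/7.2 = 0.625.

Q_m/Q_c = 0.625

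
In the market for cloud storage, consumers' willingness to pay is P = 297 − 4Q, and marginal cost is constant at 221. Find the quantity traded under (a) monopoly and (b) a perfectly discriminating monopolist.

A monopolist chooses Q where MR = MC. MR = 297 − 8Q; setting this equal to 221 gives Q = 9.5 and P = 259.
Under first-degree price discrimination the firm charges each unit its demand price and produces up to where P = MC, i.e. Q = 19. Consumer surplus is zero; producer surplus equals total surplus.

Monopoly: Q = 9.5; Perfect PD: Q = 19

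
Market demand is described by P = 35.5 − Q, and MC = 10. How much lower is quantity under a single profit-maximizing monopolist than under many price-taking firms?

Quantity falls by 12.75

Under competition P = MC = 10, so Q = (35.5 − 10)/1 = 25.5.
The monopolist equates marginal revenue to marginal cost: 35.5 − 2Q = 10, so Q = 12.75. From demand, P = 22.75.
Change in quantity: 12.75 − 25.5 = −12.75.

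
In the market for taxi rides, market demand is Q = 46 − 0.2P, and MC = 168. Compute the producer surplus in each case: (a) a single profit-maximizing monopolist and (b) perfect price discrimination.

Inverting demand: P = 230 − 5Q.
Monopoly sets MR = MC: 230 − 10Q = 168 ⇒ Q = 6.2, P = 230 − 5·6.2 = 199.
PS = (199 − 168)·6.2 = 192.2.
Under first-degree price discrimination the firm charges each unit its demand price and produces up to where P = MC, i.e. Q = 12.4. Consumer surplus is zero; producer surplus equals total surplus.
PS = ½·(230 − 168)·12.4 = 384.4.

Monopoly: PS = 192.2; Perfect PD: PS = 384.4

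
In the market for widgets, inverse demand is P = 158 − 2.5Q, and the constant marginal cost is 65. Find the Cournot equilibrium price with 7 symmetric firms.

In a 7-firm Cournot equilibrium, symmetry and the first-order condition give q = (158 − 65)/(20) = 4.65. So Q = 32.55 and P = 76.625.

P = 76.625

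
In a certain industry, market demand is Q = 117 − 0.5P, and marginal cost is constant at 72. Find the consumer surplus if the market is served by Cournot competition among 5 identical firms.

CS = 4556.25

Inverting demand: P = 234 − 2Q.
In a 5-firm Cournot equilibrium, symmetry and the first-order condition give q = (234 − 72)/(12) = 13.5. So Q = 67.5 and P = 99.
CS = ½·(234 − 99)·67.5 = 4556.25.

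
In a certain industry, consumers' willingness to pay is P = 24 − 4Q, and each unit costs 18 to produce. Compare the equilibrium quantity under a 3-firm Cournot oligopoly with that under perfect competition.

With 3 symmetric Cournot firms, each firm's FOC gives 24 − 16q = 18, so q = 0.375, Q = 3·0.375 = 1.125, and P = 19.5.
Competitive firms price at marginal cost: P = 18, giving Q = 1.5.

Cournot: Q = 1.125; Competition: Q = 1.5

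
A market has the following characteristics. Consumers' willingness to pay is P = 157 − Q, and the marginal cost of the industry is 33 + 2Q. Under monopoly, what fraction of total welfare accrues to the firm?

PS/TS = 0.8

The monopolist equates marginal revenue to marginal cost: 157 − 2Q = 33 + 2Q, so Q = 31. From demand, P = 126.
CS = ½·(157 − 126)·31 = 480.5.
PS = P·Q − VC(Q) = 126·31 − (33·31 + ½·2·31²) = 1922.
Share captured = PS/TS = 1922/2402.5 = 0.8.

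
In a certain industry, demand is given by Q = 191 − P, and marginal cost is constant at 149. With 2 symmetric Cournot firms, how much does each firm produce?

q_i = 14

Inverting demand: P = 191 − Q.
Cournot with 2 identical firms: the symmetric best-response condition is 191 − 3q = 149. Each firm produces q = 14, total output Q = 28, price P = 163.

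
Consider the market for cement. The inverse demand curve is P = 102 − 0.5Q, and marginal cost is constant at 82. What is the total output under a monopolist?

The monopolist equates marginal revenue to marginal cost: 102 − Q = 82, so Q = 20. From demand, P = 92.

Q = 20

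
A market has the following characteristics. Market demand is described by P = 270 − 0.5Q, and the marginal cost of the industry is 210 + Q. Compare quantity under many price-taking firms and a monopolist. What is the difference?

Under competition P = MC: 270 − 0.5Q = 210 + Q ⇒ Q = 40, P = 250.
The monopolist equates marginal revenue to marginal cost: 270 − Q = 210 + Q, so Q = 30. From demand, P = 255.
Change in quantity: 30 − 40 = −10.

Q falls by 10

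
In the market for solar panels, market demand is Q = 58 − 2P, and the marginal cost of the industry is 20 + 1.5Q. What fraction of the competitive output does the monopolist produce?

Q_m/Q_c = 0.8

Inverting demand: P = 29 − 0.5Q.
A monopolist chooses Q where MR = MC. MR = 29 − Q; setting this equal to 20 + 1.5Q gives Q = 3.6 and P = 27.2.
Competitive equilibrium sets price equal to marginal cost: 29 − 0.5Q = 20 + 1.5Q, so Q = 4.5 and P = 26.75.
Ratio Q_m/Q_c = 3.6/4.5 = 0.8.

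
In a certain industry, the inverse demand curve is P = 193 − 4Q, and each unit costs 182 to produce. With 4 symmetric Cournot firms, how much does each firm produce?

Cournot with 4 identical firms: the symmetric best-response condition is 193 − 20q = 182. Each firm produces q = 0.55, total output Q = 2.2, price P = 184.2.

q_i = 0.55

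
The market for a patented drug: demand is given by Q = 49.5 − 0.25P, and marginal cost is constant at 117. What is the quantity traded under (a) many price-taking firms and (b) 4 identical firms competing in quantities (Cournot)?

Inverting demand: P = 198 − 4Q.
Under competition P = MC = 117, so Q = (198 − 117)/4 = 20.25.
With 4 symmetric Cournot firms, each firm's FOC gives 198 − 20q = 117, so q = 4.05, Q = 4·4.05 = 16.2, and P = 133.2.

Competition: Q = 20.25; Cournot: Q = 16.2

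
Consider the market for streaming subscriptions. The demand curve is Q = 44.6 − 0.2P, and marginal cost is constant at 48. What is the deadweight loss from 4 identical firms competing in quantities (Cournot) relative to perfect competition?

DWL = 122.5

Inverting demand: P = 223 − 5Q.
Competitive firms price at marginal cost: P = 48, giving Q = 35.
In a 4-firm Cournot equilibrium, symmetry and the first-order condition give q = (223 − 48)/(25) = 7. So Q = 28 and P = 83.
DWL is the triangle between Q = 28 and Q = 35: ½·(35 − 28)·(83 − 48) = 122.5.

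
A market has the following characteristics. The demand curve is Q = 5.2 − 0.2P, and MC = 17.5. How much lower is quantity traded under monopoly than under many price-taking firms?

Inverting demand: P = 26 − 5Q.
Competitive firms price at marginal cost: P = 17.5, giving Q = 1.7.
Monopoly sets MR = MC: 26 − 10Q = 17.5 ⇒ Q = 0.85, P = 26 − 5·0.85 = 21.75.
Change in quantity traded: 0.85 − 1.7 = −0.85.

Quantity traded falls by 0.85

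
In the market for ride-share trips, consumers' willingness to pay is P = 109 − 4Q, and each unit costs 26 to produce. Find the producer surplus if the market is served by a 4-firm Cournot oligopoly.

Cournot with 4 identical firms: the symmetric best-response condition is 109 − 20q = 26. Each firm produces q = 4.15, total output Q = 16.6, price P = 42.6.
PS = (42.6 − 26)·16.6 = 275.56.

PS = 275.56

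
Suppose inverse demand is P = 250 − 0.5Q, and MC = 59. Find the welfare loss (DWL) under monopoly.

DWL = 9120.25

Competitive firms price at marginal cost: P = 59, giving Q = 382.
Monopoly sets MR = MC: 250 − Q = 59 ⇒ Q = 191, P = 250 − 0.5·191 = 154.5.
DWL is the triangle between Q = 191 and Q = 382: ½·(382 − 191)·(154.5 − 59) = 9120.25.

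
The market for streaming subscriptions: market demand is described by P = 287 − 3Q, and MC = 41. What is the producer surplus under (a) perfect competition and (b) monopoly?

Competition: PS = 0; Monopoly: PS = 5043

Under competition P = MC = 41, so Q = (287 − 41)/3 = 82.
PS = (41 − 41)·82 = 0.
A monopolist chooses Q where MR = MC. MR = 287 − 6Q; setting this equal to 41 gives Q = 41 and P = 164.
PS = (164 − 41)·41 = 5043.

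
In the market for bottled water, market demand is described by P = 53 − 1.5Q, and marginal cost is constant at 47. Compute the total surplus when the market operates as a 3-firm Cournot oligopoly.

TS = 11.25

With 3 symmetric Cournot firms, each firm's FOC gives 53 − 6q = 47, so q = 1, Q = 3·1 = 3, and P = 48.5.
CS = ½·(53 − 48.5)·3 = 6.75; PS = (48.5 − 47)·3 = 4.5; TS = 11.25.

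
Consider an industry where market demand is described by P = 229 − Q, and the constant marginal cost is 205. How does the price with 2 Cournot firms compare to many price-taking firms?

With 2 symmetric Cournot firms, each firm's FOC gives 229 − 3q = 205, so q = 8, Q = 2·8 = 16, and P = 213.
Under competition P = MC = 205, so Q = (229 − 205)/1 = 24.

Cournot: P = 213; Competition: P = 205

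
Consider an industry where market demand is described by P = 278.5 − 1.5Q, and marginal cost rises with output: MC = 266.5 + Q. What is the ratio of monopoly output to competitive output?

Q_m/Q_c = 0.625

The monopolist equates marginal revenue to marginal cost: 278.5 − 3Q = 266.5 + Q, so Q = 3. From demand, P = 274.
Under competition P = MC: 278.5 − 1.5Q = 266.5 + Q ⇒ Q = 4.8, P = 271.3.
Ratio Q_m/Q_c = 3/4.8 = 0.625.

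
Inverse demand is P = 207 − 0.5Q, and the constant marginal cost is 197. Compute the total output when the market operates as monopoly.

Q = 10

The monopolist equates marginal revenue to marginal cost: 207 − Q = 197, so Q = 10. From demand, P = 202.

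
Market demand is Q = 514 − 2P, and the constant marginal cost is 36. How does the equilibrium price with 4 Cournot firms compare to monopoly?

Cournot: P = 80.2; Monopoly: P = 146.5

Inverting demand: P = 257 − 0.5Q.
With 4 symmetric Cournot firms, each firm's FOC gives 257 − 2.5q = 36, so q = 88.4, Q = 4·88.4 = 353.6, and P = 80.2.
A monopolist chooses Q where MR = MC. MR = 257 − Q; setting this equal to 36 gives Q = 221 and P = 146.5.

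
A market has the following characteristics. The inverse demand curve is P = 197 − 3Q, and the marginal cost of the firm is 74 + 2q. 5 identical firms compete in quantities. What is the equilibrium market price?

In a 5-firm Cournot equilibrium, symmetry and the first-order condition give q = (197 − 74)/(20) = 6.15. So Q = 30.75 and P = 104.75.

P = 104.75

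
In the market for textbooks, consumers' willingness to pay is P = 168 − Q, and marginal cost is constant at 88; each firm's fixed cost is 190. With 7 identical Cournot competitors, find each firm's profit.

π_i = −90

Cournot with 7 identical firms: the symmetric best-response condition is 168 − 8q = 88. Each firm produces q = 10, total output Q = 70, price P = 98.
Each firm's profit = (98 − 88)·10 − 190 = −90.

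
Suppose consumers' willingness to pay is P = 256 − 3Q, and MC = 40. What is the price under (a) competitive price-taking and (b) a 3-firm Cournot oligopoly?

Competition: P = 40; Cournot: P = 94

Competitive firms price at marginal cost: P = 40, giving Q = 72.
With 3 symmetric Cournot firms, each firm's FOC gives 256 − 12q = 40, so q = 18, Q = 3·18 = 54, and P = 94.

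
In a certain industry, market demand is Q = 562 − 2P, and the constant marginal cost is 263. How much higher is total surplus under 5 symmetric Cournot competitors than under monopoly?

Inverting demand: P = 281 − 0.5Q.
A monopolist chooses Q where MR = MC. MR = 281 − Q; setting this equal to 263 gives Q = 18 and P = 272.
CS = ½·(281 − 272)·18 = 81; PS = (272 − 263)·18 = 162; TS = 243.
Cournot with 5 identical firms: the symmetric best-response condition is 281 − 3q = 263. Each firm produces q = 6, total output Q = 30, price P = 266.
CS = ½·(281 − 266)·30 = 225; PS = (266 − 263)·30 = 90; TS = 315.
Change in total surplus: 315 − 243 = 72.

Total surplus rises by 72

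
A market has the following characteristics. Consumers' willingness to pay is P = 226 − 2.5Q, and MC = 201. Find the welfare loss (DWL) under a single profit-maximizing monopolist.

DWL = 31.25

Competitive firms price at marginal cost: P = 201, giving Q = 10.
The monopolist equates marginal revenue to marginal cost: 226 − 5Q = 201, so Q = 5. From demand, P = 213.5.
DWL is the triangle between Q = 5 and Q = 10: ½·(10 − 5)·(213.5 − 201) = 31.25.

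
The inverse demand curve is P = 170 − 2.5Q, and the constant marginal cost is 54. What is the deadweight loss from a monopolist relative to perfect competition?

Under competition P = MC = 54, so Q = (170 − 54)/2.5 = 46.4.
Monopoly sets MR = MC: 170 − 5Q = 54 ⇒ Q = 23.2, P = 170 − 2.5·23.2 = 112.
DWL is the triangle between Q = 23.2 and Q = 46.4: ½·(46.4 − 23.2)·(112 − 54) = 672.8.

DWL = 672.8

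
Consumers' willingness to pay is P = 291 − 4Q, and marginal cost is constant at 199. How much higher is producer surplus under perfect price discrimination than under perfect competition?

PS rises by 1058

Perfect competition: P = MC = 199, so 291 − 4Q = 199 and Q = 23.
PS = (199 − 199)·23 = 0.
With perfect price discrimination, output is the efficient level Q = 23 (where demand meets MC), but every buyer pays their willingness to pay: CS = 0 and PS = total surplus.
PS = ½·(291 − 199)·23 = 1058.
Change in producer surplus: 1058 − 0 = 1058.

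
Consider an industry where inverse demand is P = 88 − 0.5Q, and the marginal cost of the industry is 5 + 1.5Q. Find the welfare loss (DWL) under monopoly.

DWL = 68.89

Competitive equilibrium sets price equal to marginal cost: 88 − 0.5Q = 5 + 1.5Q, so Q = 41.5 and P = 67.25.
The monopolist equates marginal revenue to marginal cost: 88 − Q = 5 + 1.5Q, so Q = 33.2. From demand, P = 71.4.
CS = ½·(88 − 67.25)·41.5 = 6889/16; PS = (67.25·41.5 − 5·41.5 − ½·1.5·41.5²) = 20667/16; TS = 1722.25.
CS = ½·(88 − 71.4)·33.2 = 275.56; PS = (71.4·33.2 − 5·33.2 − ½·1.5·33.2²) = 1377.8; TS = 1653.36.
DWL = 1722.25 − 1653.36 = 68.89.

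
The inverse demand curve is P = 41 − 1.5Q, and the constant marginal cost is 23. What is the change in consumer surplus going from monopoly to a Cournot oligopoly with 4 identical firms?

A monopolist chooses Q where MR = MC. MR = 41 − 3Q; setting this equal to 23 gives Q = 6 and P = 32.
CS = ½·(41 − 32)·6 = 27.
With 4 symmetric Cournot firms, each firm's FOC gives 41 − 7.5q = 23, so q = 2.4, Q = 4·2.4 = 9.6, and P = 26.6.
CS = ½·(41 − 26.6)·9.6 = 69.12.
Change in consumer surplus: 69.12 − 27 = 42.12.

Consumer surplus rises by 42.12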